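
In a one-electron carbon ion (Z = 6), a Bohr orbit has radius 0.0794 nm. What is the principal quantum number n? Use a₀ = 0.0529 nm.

r_n = n²a₀/Z ⇒ n² = rZ/a₀ = 0.0794 × 6 / 0.0529 ≈ 9.01
n = 3

3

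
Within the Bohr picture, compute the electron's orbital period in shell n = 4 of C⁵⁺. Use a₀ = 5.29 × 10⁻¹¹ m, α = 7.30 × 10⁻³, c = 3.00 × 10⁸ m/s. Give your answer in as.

270 as

r = n²a₀/Z = 4²·5.29 × 10⁻¹¹/6 = 1.41 × 10⁻¹⁰ m
v = Zαc/n = 6·0.00730·3.00 × 10⁸/4 = 3.29 × 10⁶ m/s
T = 2πr/v = 2.70 × 10⁻¹⁶ s = 270 as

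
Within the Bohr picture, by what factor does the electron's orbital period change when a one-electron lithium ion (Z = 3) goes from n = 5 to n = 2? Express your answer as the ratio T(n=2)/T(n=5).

T ∝ Z^-2 · n^3; with Z fixed, T ∝ n^3.
T(n=2)/T(n=5) = (2/5)^3 = 8/125

8/125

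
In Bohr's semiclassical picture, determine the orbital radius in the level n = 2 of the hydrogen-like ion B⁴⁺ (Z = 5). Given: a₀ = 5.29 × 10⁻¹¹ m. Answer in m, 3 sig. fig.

r_n = n²a₀/Z = 2² × 5.29 × 10⁻¹¹ / 5
    = 4 × 5.29 × 10⁻¹¹ / 5 = 4.23 × 10⁻¹¹ m

4.23 × 10⁻¹¹ m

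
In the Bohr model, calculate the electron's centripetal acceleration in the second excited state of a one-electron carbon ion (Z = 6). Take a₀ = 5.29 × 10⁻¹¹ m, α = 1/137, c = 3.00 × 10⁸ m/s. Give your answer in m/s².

2.42 × 10²³ m/s²

r = n²a₀/Z = 7.94 × 10⁻¹¹ m, v = Zαc/n = 4.38 × 10⁶ m/s
a = v²/r = (4.38 × 10⁶)² / 7.94 × 10⁻¹¹ = 2.42 × 10²³ m/s²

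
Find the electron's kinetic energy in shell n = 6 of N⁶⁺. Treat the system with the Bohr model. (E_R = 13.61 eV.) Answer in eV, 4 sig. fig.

For a Coulomb orbit the virial theorem gives K = −E_n.
E_n = −E_R·Z²/n², so K = E_R·Z²/n² = 13.61 × 7²/6² = 18.52 eV

18.52 eV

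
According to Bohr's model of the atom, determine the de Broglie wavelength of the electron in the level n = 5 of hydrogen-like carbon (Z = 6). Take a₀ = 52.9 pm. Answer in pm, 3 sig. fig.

277 pm

The Bohr quantisation condition is nλ = 2πr_n.
r_n = n²a₀/Z = 220 pm
λ = 2πr_n/n = 2π·220/5 = 277 pm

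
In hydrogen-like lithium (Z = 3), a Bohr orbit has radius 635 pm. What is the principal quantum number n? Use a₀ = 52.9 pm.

r_n = n²a₀/Z ⇒ n² = rZ/a₀ = 635 × 3 / 52.9 ≈ 36.01
n = 6

6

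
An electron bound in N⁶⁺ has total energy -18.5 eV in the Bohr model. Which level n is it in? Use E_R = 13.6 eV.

6

E_n = −E_R Z²/n² ⇒ n² = E_R Z²/(−E_n) = 13.6 × 7² / 18.5 ≈ 36.02
n = 6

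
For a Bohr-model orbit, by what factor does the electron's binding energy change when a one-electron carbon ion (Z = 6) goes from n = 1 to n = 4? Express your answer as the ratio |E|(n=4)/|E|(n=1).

|E| ∝ Z^2 · n^-2; with Z fixed, |E| ∝ n^-2.
|E|(n=4)/|E|(n=1) = (4/1)^-2 = 1/16

1/16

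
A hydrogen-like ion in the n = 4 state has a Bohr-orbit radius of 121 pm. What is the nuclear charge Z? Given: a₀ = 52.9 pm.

r_n = n²a₀/Z ⇒ Z = n²a₀/r = 4² × 52.9 / 121 ≈ 7.00
Z = 7

7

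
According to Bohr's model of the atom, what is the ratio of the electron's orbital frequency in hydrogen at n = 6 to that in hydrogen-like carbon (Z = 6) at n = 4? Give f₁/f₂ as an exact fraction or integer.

2/243

f ∝ Z^2 · n^-3
f₁/f₂ = (1/6)^2 · (6/4)^-3 = 2/243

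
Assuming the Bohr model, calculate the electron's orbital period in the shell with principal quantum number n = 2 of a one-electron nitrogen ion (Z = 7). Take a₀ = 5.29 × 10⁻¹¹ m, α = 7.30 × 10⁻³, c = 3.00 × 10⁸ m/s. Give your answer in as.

24.8 as

r = n²a₀/Z = 2²·5.29 × 10⁻¹¹/7 = 3.02 × 10⁻¹¹ m
v = Zαc/n = 7·0.00730·3.00 × 10⁸/2 = 7.67 × 10⁶ m/s
T = 2πr/v = 2.48 × 10⁻¹⁷ s = 24.8 as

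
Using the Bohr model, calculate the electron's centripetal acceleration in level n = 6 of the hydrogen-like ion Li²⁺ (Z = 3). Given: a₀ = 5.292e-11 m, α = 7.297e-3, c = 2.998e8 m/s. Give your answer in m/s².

r = n²a₀/Z = 6.350e-10 m, v = Zαc/n = 1.094e6 m/s
a = v²/r = (1.094e6)² / 6.350e-10 = 1.884e21 m/s²

1.884e21 m/s²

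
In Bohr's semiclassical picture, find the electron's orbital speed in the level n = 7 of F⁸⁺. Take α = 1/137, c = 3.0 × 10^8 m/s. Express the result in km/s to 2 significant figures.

2800 km/s

v_n = Zαc/n = 9 × 0.0073 × 3.0 × 10^8 / 7
    = 2800 km/s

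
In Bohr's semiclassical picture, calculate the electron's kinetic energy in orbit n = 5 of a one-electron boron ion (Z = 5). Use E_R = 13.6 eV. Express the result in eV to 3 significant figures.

13.6 eV

For a Coulomb orbit the virial theorem gives K = −E_n.
E_n = −E_R·Z²/n², so K = E_R·Z²/n² = 13.6 × 5²/5² = 13.6 eV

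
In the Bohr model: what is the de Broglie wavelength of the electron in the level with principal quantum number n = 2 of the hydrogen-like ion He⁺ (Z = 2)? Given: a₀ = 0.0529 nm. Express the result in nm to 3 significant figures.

0.332 nm

The Bohr quantisation condition is nλ = 2πr_n.
r_n = n²a₀/Z = 0.106 nm
λ = 2πr_n/n = 2π·0.106/2 = 0.332 nm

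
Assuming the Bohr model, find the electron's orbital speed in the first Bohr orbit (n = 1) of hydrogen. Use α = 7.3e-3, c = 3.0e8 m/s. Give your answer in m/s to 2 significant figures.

2.2e6 m/s

v_n = Zαc/n = 1 × 0.0073 × 3.0e8 / 1
    = 2.2e6 m/s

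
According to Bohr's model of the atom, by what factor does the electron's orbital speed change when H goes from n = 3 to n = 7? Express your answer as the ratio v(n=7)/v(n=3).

v ∝ Z^1 · n^-1; with Z fixed, v ∝ n^-1.
v(n=7)/v(n=3) = (7/3)^-1 = 3/7

3/7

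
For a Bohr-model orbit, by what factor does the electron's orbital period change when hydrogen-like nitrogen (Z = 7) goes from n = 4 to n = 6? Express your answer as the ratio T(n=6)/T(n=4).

27/8

T ∝ Z^-2 · n^3; with Z fixed, T ∝ n^3.
T(n=6)/T(n=4) = (6/4)^3 = 27/8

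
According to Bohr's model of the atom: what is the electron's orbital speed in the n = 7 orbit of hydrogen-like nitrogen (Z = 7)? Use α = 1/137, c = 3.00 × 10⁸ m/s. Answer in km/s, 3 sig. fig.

v_n = Zαc/n = 7 × 0.00730 × 3.00 × 10⁸ / 7
    = 2190 km/s

2190 km/s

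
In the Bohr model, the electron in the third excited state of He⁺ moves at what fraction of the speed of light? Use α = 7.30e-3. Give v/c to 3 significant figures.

0.00365

v_n = Zαc/n, so v/c = Zα/n = 2 × 0.00730 / 4 = 0.00365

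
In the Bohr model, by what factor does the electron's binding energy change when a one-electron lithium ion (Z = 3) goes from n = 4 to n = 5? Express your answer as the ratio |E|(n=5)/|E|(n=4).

16/25

|E| ∝ Z^2 · n^-2; with Z fixed, |E| ∝ n^-2.
|E|(n=5)/|E|(n=4) = (5/4)^-2 = 16/25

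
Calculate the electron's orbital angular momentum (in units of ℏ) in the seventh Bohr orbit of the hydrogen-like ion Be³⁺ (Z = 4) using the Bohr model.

L_n = nℏ, so L/ℏ = n = 7.

7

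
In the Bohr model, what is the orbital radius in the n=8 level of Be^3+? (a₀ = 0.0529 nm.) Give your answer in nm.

r_n = n²a₀/Z = 8² × 0.0529 / 4
    = 64 × 0.0529 / 4 = 0.846 nm

0.846 nm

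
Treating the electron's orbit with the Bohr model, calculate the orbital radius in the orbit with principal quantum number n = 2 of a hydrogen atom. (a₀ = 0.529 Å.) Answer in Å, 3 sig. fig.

r_n = n²a₀/Z = 2² × 0.529 / 1
    = 4 × 0.529 / 1 = 2.12 Å

2.12 Å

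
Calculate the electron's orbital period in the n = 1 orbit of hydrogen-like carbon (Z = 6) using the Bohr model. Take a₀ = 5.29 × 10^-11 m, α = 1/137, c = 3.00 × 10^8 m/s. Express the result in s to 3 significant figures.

4.22 × 10^-18 s

r = n²a₀/Z = 1²·5.29 × 10^-11/6 = 8.82 × 10^-12 m
v = Zαc/n = 6·0.00730·3.00 × 10^8/1 = 1.31 × 10^7 m/s
T = 2πr/v = 4.22 × 10^-18 s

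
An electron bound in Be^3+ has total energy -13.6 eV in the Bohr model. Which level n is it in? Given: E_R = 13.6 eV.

E_n = −E_R Z²/n² ⇒ n² = E_R Z²/(−E_n) = 13.6 × 4² / 13.6 ≈ 16.00
n = 4

4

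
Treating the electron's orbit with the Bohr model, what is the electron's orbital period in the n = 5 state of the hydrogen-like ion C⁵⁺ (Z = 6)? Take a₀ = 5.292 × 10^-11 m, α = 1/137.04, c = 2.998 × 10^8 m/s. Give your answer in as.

527.7 as

r = n²a₀/Z = 5²·5.292 × 10^-11/6 = 2.205 × 10^-10 m
v = Zαc/n = 6·0.007297·2.998 × 10^8/5 = 2.625 × 10^6 m/s
T = 2πr/v = 5.277 × 10^-16 s = 527.7 as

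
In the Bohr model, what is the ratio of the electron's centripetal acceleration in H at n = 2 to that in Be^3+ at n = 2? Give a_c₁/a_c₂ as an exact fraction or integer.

1/64

a_c ∝ Z^3 · n^-4
a_c₁/a_c₂ = (1/4)^3 · (2/2)^-4 = 1/64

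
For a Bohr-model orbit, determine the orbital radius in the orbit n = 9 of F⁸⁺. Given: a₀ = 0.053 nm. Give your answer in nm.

r_n = n²a₀/Z = 9² × 0.053 / 9
    = 81 × 0.053 / 9 = 0.48 nm

0.48 nm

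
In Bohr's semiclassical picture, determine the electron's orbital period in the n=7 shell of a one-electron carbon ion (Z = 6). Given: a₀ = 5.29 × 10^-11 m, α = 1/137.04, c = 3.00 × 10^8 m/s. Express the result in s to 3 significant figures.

1.45 × 10^-15 s

r = n²a₀/Z = 7²·5.29 × 10^-11/6 = 4.32 × 10^-10 m
v = Zαc/n = 6·0.00730·3.00 × 10^8/7 = 1.88 × 10^6 m/s
T = 2πr/v = 1.45 × 10^-15 s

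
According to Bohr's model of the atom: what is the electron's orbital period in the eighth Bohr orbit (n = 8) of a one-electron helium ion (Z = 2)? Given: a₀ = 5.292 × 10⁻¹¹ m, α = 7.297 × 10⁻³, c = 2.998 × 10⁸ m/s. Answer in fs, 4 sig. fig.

19.46 fs

r = n²a₀/Z = 8²·5.292 × 10⁻¹¹/2 = 1.693 × 10⁻⁹ m
v = Zαc/n = 2·0.007297·2.998 × 10⁸/8 = 5.469 × 10⁵ m/s
T = 2πr/v = 1.946 × 10⁻¹⁴ s = 19.46 fs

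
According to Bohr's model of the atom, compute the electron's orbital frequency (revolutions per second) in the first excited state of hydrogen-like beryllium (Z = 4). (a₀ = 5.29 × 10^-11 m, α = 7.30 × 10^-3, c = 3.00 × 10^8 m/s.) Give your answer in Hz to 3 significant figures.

r = n²a₀/Z = 5.29 × 10^-11 m, v = Zαc/n = 4.38 × 10^6 m/s
f = v/(2πr) = 1.32 × 10^16 Hz

1.32 × 10^16 Hz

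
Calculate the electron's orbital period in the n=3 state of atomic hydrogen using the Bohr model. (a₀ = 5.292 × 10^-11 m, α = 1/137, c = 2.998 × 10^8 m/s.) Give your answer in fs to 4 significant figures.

r = n²a₀/Z = 3²·5.292 × 10^-11/1 = 4.763 × 10^-10 m
v = Zαc/n = 1·0.007299·2.998 × 10^8/3 = 7.294 × 10^5 m/s
T = 2πr/v = 4.103 × 10^-15 s = 4.103 fs

4.103 fs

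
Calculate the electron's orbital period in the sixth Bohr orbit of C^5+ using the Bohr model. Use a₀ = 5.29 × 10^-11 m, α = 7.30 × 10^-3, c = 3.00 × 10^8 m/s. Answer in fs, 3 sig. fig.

r = n²a₀/Z = 6²·5.29 × 10^-11/6 = 3.17 × 10^-10 m
v = Zαc/n = 6·0.00730·3.00 × 10^8/6 = 2.19 × 10^6 m/s
T = 2πr/v = 9.11 × 10^-16 s = 0.911 fs

0.911 fs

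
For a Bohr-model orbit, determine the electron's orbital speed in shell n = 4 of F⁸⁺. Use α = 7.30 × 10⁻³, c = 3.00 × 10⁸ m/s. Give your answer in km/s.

v_n = Zαc/n = 9 × 0.00730 × 3.00 × 10⁸ / 4
    = 4930 km/s

4930 km/s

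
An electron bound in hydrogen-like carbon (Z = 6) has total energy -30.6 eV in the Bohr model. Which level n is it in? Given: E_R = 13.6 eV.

E_n = −E_R Z²/n² ⇒ n² = E_R Z²/(−E_n) = 13.6 × 6² / 30.6 ≈ 16.00
n = 4

4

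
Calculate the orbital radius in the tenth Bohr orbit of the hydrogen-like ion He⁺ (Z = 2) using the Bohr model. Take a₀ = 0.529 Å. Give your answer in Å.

26.5 Å

r_n = n²a₀/Z = 10² × 0.529 / 2
    = 100 × 0.529 / 2 = 26.5 Å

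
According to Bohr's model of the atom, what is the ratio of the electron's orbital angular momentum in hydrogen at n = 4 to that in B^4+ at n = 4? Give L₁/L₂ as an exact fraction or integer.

1

L = nℏ is independent of Z.
L₁/L₂ = n₁/n₂ = 4/4 = 1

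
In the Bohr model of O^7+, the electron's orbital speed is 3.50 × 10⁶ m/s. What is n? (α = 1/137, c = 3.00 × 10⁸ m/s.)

v_n = Zαc/n ⇒ n = Zαc/v = 8 × 0.00730 × 3.00 × 10⁸ / 3.50 × 10⁶ ≈ 5.01
n = 5

5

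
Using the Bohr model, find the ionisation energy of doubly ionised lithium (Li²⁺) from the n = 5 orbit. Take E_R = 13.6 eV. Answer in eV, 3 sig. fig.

4.90 eV

E_n = −E_R·Z²/n² = −13.6 × 3²/5² eV = -4.90 eV
Ionisation energy = −E_n = 4.90 eV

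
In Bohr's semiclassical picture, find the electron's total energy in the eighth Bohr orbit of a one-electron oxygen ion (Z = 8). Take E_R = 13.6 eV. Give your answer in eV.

-13.6 eV

E_n = −E_R·Z²/n² = −13.6 × 8²/8² = -13.6 eV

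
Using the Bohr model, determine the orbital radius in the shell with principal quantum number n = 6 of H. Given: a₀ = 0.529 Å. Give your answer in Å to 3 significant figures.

r_n = n²a₀/Z = 6² × 0.529 / 1
    = 36 × 0.529 / 1 = 19.0 Å

19.0 Å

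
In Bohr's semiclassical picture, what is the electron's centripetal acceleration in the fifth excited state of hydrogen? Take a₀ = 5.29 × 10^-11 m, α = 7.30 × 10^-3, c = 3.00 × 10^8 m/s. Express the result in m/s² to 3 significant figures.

r = n²a₀/Z = 1.90 × 10^-9 m, v = Zαc/n = 3.65 × 10^5 m/s
a = v²/r = (3.65 × 10^5)² / 1.90 × 10^-9 = 7.00 × 10^19 m/s²

7.00 × 10^19 m/s²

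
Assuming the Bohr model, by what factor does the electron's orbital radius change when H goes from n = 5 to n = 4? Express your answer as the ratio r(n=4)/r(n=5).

r ∝ Z^-1 · n^2; with Z fixed, r ∝ n^2.
r(n=4)/r(n=5) = (4/5)^2 = 16/25

16/25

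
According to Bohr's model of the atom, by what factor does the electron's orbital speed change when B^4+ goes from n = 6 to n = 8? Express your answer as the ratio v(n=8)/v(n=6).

v ∝ Z^1 · n^-1; with Z fixed, v ∝ n^-1.
v(n=8)/v(n=6) = (8/6)^-1 = 3/4

3/4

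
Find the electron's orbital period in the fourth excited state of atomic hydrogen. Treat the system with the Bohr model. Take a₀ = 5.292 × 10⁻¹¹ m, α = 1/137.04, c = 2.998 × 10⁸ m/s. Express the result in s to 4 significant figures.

1.900 × 10⁻¹⁴ s

r = n²a₀/Z = 5²·5.292 × 10⁻¹¹/1 = 1.323 × 10⁻⁹ m
v = Zαc/n = 1·0.007297·2.998 × 10⁸/5 = 4.375 × 10⁵ m/s
T = 2πr/v = 1.900 × 10⁻¹⁴ s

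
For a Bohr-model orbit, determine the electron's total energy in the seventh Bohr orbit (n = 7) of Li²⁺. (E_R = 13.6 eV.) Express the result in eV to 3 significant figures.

E_n = −E_R·Z²/n² = −13.6 × 3²/7² = -2.50 eV

-2.50 eV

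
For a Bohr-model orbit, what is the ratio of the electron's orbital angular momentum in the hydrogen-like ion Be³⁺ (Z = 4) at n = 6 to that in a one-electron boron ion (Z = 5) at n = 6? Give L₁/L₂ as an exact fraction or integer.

1

L = nℏ is independent of Z.
L₁/L₂ = n₁/n₂ = 6/6 = 1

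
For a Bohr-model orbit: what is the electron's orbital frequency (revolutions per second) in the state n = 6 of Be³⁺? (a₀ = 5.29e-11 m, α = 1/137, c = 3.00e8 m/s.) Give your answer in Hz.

4.88e14 Hz

r = n²a₀/Z = 4.76e-10 m, v = Zαc/n = 1.46e6 m/s
f = v/(2πr) = 4.88e14 Hz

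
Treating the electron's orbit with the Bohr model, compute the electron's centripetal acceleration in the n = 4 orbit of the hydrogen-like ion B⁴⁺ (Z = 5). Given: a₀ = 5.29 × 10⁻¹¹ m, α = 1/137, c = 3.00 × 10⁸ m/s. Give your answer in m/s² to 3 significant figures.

4.43 × 10²² m/s²

r = n²a₀/Z = 1.69 × 10⁻¹⁰ m, v = Zαc/n = 2.74 × 10⁶ m/s
a = v²/r = (2.74 × 10⁶)² / 1.69 × 10⁻¹⁰ = 4.43 × 10²² m/s²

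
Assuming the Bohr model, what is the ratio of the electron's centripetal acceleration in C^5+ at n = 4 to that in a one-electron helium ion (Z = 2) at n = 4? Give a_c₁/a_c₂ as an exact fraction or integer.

27

a_c ∝ Z^3 · n^-4
a_c₁/a_c₂ = (6/2)^3 · (4/4)^-4 = 27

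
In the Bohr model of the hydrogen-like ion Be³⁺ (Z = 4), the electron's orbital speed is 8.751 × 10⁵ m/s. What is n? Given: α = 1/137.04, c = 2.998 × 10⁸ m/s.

v_n = Zαc/n ⇒ n = Zαc/v = 4 × 0.007297 × 2.998 × 10⁸ / 8.751 × 10⁵ ≈ 10.00
n = 10

10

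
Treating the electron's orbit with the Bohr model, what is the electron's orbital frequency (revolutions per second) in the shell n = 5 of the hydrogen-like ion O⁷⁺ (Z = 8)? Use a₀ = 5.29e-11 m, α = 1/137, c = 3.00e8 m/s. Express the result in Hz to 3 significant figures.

r = n²a₀/Z = 1.65e-10 m, v = Zαc/n = 3.50e6 m/s
f = v/(2πr) = 3.37e15 Hz

3.37e15 Hz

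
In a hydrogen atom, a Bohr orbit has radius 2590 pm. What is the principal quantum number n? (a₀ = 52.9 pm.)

7

r_n = n²a₀/Z ⇒ n² = rZ/a₀ = 2590 × 1 / 52.9 ≈ 48.96
n = 7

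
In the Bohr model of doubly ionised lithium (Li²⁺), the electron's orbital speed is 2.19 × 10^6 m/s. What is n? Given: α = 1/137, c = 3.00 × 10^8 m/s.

3

v_n = Zαc/n ⇒ n = Zαc/v = 3 × 0.00730 × 3.00 × 10^8 / 2.19 × 10^6 ≈ 3.00
n = 3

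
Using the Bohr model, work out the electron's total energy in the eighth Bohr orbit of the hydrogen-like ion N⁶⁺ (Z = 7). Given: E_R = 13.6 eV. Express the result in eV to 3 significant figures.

E_n = −E_R·Z²/n² = −13.6 × 7²/8² = -10.4 eV

-10.4 eV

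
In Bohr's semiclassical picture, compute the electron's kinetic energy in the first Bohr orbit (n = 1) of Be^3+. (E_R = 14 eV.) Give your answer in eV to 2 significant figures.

For a Coulomb orbit the virial theorem gives K = −E_n.
E_n = −E_R·Z²/n², so K = E_R·Z²/n² = 14 × 4²/1² = 220 eV

220 eV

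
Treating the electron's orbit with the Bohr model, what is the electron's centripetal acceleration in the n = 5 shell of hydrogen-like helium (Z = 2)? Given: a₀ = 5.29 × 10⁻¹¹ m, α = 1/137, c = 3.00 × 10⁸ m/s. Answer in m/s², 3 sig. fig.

1.16 × 10²¹ m/s²

r = n²a₀/Z = 6.61 × 10⁻¹⁰ m, v = Zαc/n = 8.76 × 10⁵ m/s
a = v²/r = (8.76 × 10⁵)² / 6.61 × 10⁻¹⁰ = 1.16 × 10²¹ m/s²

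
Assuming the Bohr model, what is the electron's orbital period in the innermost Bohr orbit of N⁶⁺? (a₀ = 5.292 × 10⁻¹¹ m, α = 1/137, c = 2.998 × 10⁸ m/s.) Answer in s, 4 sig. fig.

3.101 × 10⁻¹⁸ s

r = n²a₀/Z = 1²·5.292 × 10⁻¹¹/7 = 7.560 × 10⁻¹² m
v = Zαc/n = 7·0.007299·2.998 × 10⁸/1 = 1.532 × 10⁷ m/s
T = 2πr/v = 3.101 × 10⁻¹⁸ s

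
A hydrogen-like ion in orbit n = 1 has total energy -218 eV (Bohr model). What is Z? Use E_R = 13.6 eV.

4

E_n = −E_R Z²/n² ⇒ Z² = −E_n n²/E_R = 218 × 1² / 13.6 ≈ 16.03
Z = 4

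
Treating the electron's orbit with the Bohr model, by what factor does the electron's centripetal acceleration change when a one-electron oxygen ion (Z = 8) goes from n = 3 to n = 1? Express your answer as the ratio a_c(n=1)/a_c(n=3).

81

a_c ∝ Z^3 · n^-4; with Z fixed, a_c ∝ n^-4.
a_c(n=1)/a_c(n=3) = (1/3)^-4 = 81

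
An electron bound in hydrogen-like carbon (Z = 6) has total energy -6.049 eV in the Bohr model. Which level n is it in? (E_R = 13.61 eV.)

9

E_n = −E_R Z²/n² ⇒ n² = E_R Z²/(−E_n) = 13.61 × 6² / 6.049 ≈ 81.00
n = 9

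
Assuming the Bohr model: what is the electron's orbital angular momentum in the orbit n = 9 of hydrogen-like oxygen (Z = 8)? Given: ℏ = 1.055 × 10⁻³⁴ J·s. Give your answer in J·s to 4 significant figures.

L_n = nℏ = 9 × 1.055 × 10⁻³⁴ = 9.495 × 10⁻³⁴ J·s

9.495 × 10⁻³⁴ J·s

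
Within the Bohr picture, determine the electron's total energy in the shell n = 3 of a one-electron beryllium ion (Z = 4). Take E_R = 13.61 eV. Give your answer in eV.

E_n = −E_R·Z²/n² = −13.61 × 4²/3² = -24.20 eV

-24.20 eV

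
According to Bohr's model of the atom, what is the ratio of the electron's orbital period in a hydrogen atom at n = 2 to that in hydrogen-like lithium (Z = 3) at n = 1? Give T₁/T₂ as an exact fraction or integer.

T ∝ Z^-2 · n^3
T₁/T₂ = (1/3)^-2 · (2/1)^3 = 72

72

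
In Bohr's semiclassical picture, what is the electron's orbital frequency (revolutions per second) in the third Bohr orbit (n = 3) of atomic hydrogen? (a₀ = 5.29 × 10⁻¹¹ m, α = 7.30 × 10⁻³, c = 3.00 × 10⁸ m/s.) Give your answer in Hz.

r = n²a₀/Z = 4.76 × 10⁻¹⁰ m, v = Zαc/n = 7.30 × 10⁵ m/s
f = v/(2πr) = 2.44 × 10¹⁴ Hz

2.44 × 10¹⁴ Hz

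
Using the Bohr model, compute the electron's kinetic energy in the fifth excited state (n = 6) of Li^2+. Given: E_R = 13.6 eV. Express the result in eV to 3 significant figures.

3.40 eV

For a Coulomb orbit the virial theorem gives K = −E_n.
E_n = −E_R·Z²/n², so K = E_R·Z²/n² = 13.6 × 3²/6² = 3.40 eV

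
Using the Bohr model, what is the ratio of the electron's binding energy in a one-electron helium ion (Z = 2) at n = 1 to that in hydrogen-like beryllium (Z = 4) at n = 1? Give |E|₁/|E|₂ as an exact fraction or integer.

|E| ∝ Z^2 · n^-2
|E|₁/|E|₂ = (2/4)^2 · (1/1)^-2 = 1/4

1/4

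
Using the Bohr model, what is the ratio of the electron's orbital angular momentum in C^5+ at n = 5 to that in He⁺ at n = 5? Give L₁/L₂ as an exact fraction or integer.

L = nℏ is independent of Z.
L₁/L₂ = n₁/n₂ = 5/5 = 1

1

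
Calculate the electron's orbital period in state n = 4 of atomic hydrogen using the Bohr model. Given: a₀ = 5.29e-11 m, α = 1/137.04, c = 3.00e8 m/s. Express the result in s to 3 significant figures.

r = n²a₀/Z = 4²·5.29e-11/1 = 8.46e-10 m
v = Zαc/n = 1·0.00730·3.00e8/4 = 5.47e5 m/s
T = 2πr/v = 9.72e-15 s

9.72e-15 s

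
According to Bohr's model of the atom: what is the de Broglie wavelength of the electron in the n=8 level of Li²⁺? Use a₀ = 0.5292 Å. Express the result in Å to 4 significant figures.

8.867 Å

The Bohr quantisation condition is nλ = 2πr_n.
r_n = n²a₀/Z = 11.29 Å
λ = 2πr_n/n = 2π·11.29/8 = 8.867 Å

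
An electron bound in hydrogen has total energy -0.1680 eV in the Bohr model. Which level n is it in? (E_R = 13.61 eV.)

E_n = −E_R Z²/n² ⇒ n² = E_R Z²/(−E_n) = 13.61 × 1² / 0.1680 ≈ 81.01
n = 9

9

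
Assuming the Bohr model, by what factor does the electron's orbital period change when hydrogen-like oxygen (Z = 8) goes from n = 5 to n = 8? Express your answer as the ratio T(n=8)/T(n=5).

512/125

T ∝ Z^-2 · n^3; with Z fixed, T ∝ n^3.
T(n=8)/T(n=5) = (8/5)^3 = 512/125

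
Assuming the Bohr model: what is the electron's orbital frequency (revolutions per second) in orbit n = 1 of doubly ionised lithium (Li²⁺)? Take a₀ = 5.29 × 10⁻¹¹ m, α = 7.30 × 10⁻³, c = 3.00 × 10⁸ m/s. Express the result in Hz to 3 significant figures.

r = n²a₀/Z = 1.76 × 10⁻¹¹ m, v = Zαc/n = 6.57 × 10⁶ m/s
f = v/(2πr) = 5.93 × 10¹⁶ Hz

5.93 × 10¹⁶ Hz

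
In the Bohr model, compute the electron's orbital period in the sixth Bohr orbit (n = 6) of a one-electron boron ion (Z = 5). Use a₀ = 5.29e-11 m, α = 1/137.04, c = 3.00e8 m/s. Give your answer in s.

r = n²a₀/Z = 6²·5.29e-11/5 = 3.81e-10 m
v = Zαc/n = 5·0.00730·3.00e8/6 = 1.82e6 m/s
T = 2πr/v = 1.31e-15 s

1.31e-15 s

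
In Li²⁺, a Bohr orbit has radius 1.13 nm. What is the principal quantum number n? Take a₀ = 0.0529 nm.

r_n = n²a₀/Z ⇒ n² = rZ/a₀ = 1.13 × 3 / 0.0529 ≈ 64.08
n = 8

8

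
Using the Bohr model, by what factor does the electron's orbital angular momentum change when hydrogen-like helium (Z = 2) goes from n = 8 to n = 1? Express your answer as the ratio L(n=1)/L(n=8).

L = nℏ depends only on n, so L ∝ n.
L(n=1)/L(n=8) = (1/8)^1 = 1/8

1/8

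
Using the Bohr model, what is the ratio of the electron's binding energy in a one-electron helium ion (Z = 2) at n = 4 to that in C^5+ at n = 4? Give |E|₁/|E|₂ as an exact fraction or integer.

1/9

|E| ∝ Z^2 · n^-2
|E|₁/|E|₂ = (2/6)^2 · (4/4)^-2 = 1/9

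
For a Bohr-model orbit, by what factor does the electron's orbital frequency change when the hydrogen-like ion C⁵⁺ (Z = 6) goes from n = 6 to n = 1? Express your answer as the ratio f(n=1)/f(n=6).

216

f ∝ Z^2 · n^-3; with Z fixed, f ∝ n^-3.
f(n=1)/f(n=6) = (1/6)^-3 = 216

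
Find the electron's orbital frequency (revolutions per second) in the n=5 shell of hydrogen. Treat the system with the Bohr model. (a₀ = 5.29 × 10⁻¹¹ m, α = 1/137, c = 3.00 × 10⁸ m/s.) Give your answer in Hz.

5.27 × 10¹³ Hz

r = n²a₀/Z = 1.32 × 10⁻⁹ m, v = Zαc/n = 4.38 × 10⁵ m/s
f = v/(2πr) = 5.27 × 10¹³ Hz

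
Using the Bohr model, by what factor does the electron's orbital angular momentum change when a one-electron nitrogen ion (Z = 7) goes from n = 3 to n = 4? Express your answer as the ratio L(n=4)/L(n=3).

4/3

L = nℏ depends only on n, so L ∝ n.
L(n=4)/L(n=3) = (4/3)^1 = 4/3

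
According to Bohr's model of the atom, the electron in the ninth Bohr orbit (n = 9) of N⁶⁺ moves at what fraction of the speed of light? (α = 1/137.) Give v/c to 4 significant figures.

v_n = Zαc/n, so v/c = Zα/n = 7 × 0.007299 / 9 = 0.005677

0.005677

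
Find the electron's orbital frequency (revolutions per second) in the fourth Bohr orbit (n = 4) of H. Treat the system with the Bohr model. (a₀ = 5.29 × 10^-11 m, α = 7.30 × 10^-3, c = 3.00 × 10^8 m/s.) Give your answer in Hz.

r = n²a₀/Z = 8.46 × 10^-10 m, v = Zαc/n = 5.47 × 10^5 m/s
f = v/(2πr) = 1.03 × 10^14 Hz

1.03 × 10^14 Hz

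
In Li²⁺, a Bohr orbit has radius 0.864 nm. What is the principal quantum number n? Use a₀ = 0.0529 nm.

7

r_n = n²a₀/Z ⇒ n² = rZ/a₀ = 0.864 × 3 / 0.0529 ≈ 49.00
n = 7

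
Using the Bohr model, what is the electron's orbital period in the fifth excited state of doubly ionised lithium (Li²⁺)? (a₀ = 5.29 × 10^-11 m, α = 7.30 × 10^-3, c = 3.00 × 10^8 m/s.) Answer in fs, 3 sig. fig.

3.64 fs

r = n²a₀/Z = 6²·5.29 × 10^-11/3 = 6.35 × 10^-10 m
v = Zαc/n = 3·0.00730·3.00 × 10^8/6 = 1.09 × 10^6 m/s
T = 2πr/v = 3.64 × 10^-15 s = 3.64 fs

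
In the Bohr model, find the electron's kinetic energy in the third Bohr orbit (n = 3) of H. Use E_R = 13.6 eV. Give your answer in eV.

1.51 eV

For a Coulomb orbit the virial theorem gives K = −E_n.
E_n = −E_R·Z²/n², so K = E_R·Z²/n² = 13.6 × 1²/3² = 1.51 eV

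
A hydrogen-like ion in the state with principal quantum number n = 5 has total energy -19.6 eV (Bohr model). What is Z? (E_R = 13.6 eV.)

E_n = −E_R Z²/n² ⇒ Z² = −E_n n²/E_R = 19.6 × 5² / 13.6 ≈ 36.03
Z = 6

6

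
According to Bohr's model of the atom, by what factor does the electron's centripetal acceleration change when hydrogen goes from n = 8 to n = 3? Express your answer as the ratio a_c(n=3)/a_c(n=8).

a_c ∝ Z^3 · n^-4; with Z fixed, a_c ∝ n^-4.
a_c(n=3)/a_c(n=8) = (3/8)^-4 = 4096/81

4096/81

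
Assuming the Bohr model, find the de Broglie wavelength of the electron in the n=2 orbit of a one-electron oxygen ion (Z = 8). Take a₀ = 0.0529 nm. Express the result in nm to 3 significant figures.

The Bohr quantisation condition is nλ = 2πr_n.
r_n = n²a₀/Z = 0.0265 nm
λ = 2πr_n/n = 2π·0.0265/2 = 0.0831 nm

0.0831 nm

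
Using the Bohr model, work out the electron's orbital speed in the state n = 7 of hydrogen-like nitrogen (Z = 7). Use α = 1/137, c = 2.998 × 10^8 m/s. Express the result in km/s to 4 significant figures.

2188 km/s

v_n = Zαc/n = 7 × 0.007299 × 2.998 × 10^8 / 7
    = 2188 km/s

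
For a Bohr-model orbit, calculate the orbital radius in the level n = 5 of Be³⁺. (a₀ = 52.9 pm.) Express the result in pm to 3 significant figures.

331 pm

r_n = n²a₀/Z = 5² × 52.9 / 4
    = 25 × 52.9 / 4 = 331 pm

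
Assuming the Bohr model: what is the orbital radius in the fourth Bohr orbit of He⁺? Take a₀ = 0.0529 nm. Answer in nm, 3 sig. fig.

r_n = n²a₀/Z = 4² × 0.0529 / 2
    = 16 × 0.0529 / 2 = 0.423 nm

0.423 nm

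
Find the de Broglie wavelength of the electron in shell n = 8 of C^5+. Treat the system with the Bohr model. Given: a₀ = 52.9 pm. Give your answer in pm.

The Bohr quantisation condition is nλ = 2πr_n.
r_n = n²a₀/Z = 564 pm
λ = 2πr_n/n = 2π·564/8 = 443 pm

443 pm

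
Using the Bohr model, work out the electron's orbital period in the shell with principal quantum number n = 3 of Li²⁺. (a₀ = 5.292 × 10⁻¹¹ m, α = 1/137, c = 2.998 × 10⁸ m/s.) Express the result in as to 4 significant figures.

455.8 as

r = n²a₀/Z = 3²·5.292 × 10⁻¹¹/3 = 1.588 × 10⁻¹⁰ m
v = Zαc/n = 3·0.007299·2.998 × 10⁸/3 = 2.188 × 10⁶ m/s
T = 2πr/v = 4.558 × 10⁻¹⁶ s = 455.8 as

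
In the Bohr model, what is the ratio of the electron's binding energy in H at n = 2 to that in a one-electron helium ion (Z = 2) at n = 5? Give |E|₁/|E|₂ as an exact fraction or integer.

25/16

|E| ∝ Z^2 · n^-2
|E|₁/|E|₂ = (1/2)^2 · (2/5)^-2 = 25/16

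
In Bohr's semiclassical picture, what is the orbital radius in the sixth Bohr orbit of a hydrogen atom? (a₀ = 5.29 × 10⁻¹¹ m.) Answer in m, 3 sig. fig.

r_n = n²a₀/Z = 6² × 5.29 × 10⁻¹¹ / 1
    = 36 × 5.29 × 10⁻¹¹ / 1 = 1.90 × 10⁻⁹ m

1.90 × 10⁻⁹ m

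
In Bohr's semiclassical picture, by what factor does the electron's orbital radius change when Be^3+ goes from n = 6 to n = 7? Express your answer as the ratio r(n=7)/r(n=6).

49/36

r ∝ Z^-1 · n^2; with Z fixed, r ∝ n^2.
r(n=7)/r(n=6) = (7/6)^2 = 49/36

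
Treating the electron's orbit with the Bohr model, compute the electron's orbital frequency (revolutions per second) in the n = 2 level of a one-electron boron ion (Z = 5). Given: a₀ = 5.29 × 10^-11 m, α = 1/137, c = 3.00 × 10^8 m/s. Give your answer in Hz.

r = n²a₀/Z = 4.23 × 10^-11 m, v = Zαc/n = 5.47 × 10^6 m/s
f = v/(2πr) = 2.06 × 10^16 Hz

2.06 × 10^16 Hz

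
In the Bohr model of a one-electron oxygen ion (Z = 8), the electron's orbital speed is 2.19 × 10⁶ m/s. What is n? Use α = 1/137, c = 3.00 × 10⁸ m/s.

v_n = Zαc/n ⇒ n = Zαc/v = 8 × 0.00730 × 3.00 × 10⁸ / 2.19 × 10⁶ ≈ 8.00
n = 8

8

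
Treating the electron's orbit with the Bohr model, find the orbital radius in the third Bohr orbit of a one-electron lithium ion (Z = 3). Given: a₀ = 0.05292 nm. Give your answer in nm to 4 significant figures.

r_n = n²a₀/Z = 3² × 0.05292 / 3
    = 9 × 0.05292 / 3 = 0.1588 nm

0.1588 nm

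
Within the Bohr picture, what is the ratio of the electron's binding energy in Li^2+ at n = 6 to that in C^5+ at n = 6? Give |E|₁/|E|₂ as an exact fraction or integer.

|E| ∝ Z^2 · n^-2
|E|₁/|E|₂ = (3/6)^2 · (6/6)^-2 = 1/4

1/4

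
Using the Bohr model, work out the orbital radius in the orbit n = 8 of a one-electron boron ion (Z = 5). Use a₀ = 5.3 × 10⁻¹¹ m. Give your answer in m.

r_n = n²a₀/Z = 8² × 5.3 × 10⁻¹¹ / 5
    = 64 × 5.3 × 10⁻¹¹ / 5 = 6.8 × 10⁻¹⁰ m

6.8 × 10⁻¹⁰ m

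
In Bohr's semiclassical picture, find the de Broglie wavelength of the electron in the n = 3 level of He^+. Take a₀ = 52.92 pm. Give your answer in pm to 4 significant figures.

The Bohr quantisation condition is nλ = 2πr_n.
r_n = n²a₀/Z = 238.1 pm
λ = 2πr_n/n = 2π·238.1/3 = 498.8 pm

498.8 pm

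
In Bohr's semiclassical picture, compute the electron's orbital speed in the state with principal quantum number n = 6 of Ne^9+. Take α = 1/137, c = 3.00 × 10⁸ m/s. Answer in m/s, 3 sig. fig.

v_n = Zαc/n = 10 × 0.00730 × 3.00 × 10⁸ / 6
    = 3.65 × 10⁶ m/s

3.65 × 10⁶ m/s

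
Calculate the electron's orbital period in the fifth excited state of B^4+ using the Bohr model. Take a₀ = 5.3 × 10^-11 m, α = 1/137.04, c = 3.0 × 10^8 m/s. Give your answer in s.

r = n²a₀/Z = 6²·5.3 × 10^-11/5 = 3.8 × 10^-10 m
v = Zαc/n = 5·0.0073·3.0 × 10^8/6 = 1.8 × 10^6 m/s
T = 2πr/v = 1.3 × 10^-15 s

1.3 × 10^-15 s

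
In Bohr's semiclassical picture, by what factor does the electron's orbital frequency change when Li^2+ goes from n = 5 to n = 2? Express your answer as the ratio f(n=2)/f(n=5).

125/8

f ∝ Z^2 · n^-3; with Z fixed, f ∝ n^-3.
f(n=2)/f(n=5) = (2/5)^-3 = 125/8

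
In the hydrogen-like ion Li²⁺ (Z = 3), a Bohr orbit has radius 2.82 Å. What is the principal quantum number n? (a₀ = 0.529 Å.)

r_n = n²a₀/Z ⇒ n² = rZ/a₀ = 2.82 × 3 / 0.529 ≈ 15.99
n = 4

4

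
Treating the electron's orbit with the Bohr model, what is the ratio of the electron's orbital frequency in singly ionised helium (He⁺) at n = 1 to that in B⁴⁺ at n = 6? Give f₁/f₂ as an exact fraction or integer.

864/25

f ∝ Z^2 · n^-3
f₁/f₂ = (2/5)^2 · (1/6)^-3 = 864/25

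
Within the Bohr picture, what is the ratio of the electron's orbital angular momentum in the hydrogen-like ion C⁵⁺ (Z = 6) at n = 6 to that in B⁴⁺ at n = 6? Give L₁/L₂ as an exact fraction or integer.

1

L = nℏ is independent of Z.
L₁/L₂ = n₁/n₂ = 6/6 = 1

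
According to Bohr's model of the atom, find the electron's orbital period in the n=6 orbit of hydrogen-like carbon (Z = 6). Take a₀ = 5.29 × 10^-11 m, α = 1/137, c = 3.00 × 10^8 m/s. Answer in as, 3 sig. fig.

r = n²a₀/Z = 6²·5.29 × 10^-11/6 = 3.17 × 10^-10 m
v = Zαc/n = 6·0.00730·3.00 × 10^8/6 = 2.19 × 10^6 m/s
T = 2πr/v = 9.11 × 10^-16 s = 911 as

911 as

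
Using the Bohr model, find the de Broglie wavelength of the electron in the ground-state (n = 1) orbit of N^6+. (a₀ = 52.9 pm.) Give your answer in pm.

The Bohr quantisation condition is nλ = 2πr_n.
r_n = n²a₀/Z = 7.56 pm
λ = 2πr_n/n = 2π·7.56/1 = 47.5 pm

47.5 pm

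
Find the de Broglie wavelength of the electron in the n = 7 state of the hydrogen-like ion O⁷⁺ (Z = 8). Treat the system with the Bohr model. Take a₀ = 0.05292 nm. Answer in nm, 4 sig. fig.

The Bohr quantisation condition is nλ = 2πr_n.
r_n = n²a₀/Z = 0.3241 nm
λ = 2πr_n/n = 2π·0.3241/7 = 0.2909 nm

0.2909 nm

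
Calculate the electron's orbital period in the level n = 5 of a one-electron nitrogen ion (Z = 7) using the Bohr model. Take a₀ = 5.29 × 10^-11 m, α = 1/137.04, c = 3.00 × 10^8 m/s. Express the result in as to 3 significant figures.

r = n²a₀/Z = 5²·5.29 × 10^-11/7 = 1.89 × 10^-10 m
v = Zαc/n = 7·0.00730·3.00 × 10^8/5 = 3.06 × 10^6 m/s
T = 2πr/v = 3.87 × 10^-16 s = 387 as

387 as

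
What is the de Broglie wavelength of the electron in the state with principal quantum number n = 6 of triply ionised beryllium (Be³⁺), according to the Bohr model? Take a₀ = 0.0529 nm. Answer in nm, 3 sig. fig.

The Bohr quantisation condition is nλ = 2πr_n.
r_n = n²a₀/Z = 0.476 nm
λ = 2πr_n/n = 2π·0.476/6 = 0.499 nm

0.499 nm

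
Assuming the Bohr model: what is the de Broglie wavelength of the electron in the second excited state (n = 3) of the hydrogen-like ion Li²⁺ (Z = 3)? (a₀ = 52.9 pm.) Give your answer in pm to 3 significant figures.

The Bohr quantisation condition is nλ = 2πr_n.
r_n = n²a₀/Z = 159 pm
λ = 2πr_n/n = 2π·159/3 = 332 pm

332 pm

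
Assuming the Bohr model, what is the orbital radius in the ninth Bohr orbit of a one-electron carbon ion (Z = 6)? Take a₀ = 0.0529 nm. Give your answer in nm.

0.714 nm

r_n = n²a₀/Z = 9² × 0.0529 / 6
    = 81 × 0.0529 / 6 = 0.714 nm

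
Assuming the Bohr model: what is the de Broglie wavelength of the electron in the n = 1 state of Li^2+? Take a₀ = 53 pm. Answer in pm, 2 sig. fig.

The Bohr quantisation condition is nλ = 2πr_n.
r_n = n²a₀/Z = 18 pm
λ = 2πr_n/n = 2π·18/1 = 110 pm

110 pm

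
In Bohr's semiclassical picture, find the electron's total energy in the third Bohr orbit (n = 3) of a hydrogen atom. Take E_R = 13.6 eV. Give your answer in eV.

E_n = −E_R·Z²/n² = −13.6 × 1²/3² = -1.51 eV

-1.51 eV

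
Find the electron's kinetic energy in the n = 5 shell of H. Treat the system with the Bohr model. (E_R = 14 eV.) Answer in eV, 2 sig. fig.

For a Coulomb orbit the virial theorem gives K = −E_n.
E_n = −E_R·Z²/n², so K = E_R·Z²/n² = 14 × 1²/5² = 0.56 eV

0.56 eV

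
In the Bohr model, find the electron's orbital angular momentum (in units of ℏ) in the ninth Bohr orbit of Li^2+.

L_n = nℏ, so L/ℏ = n = 9.

9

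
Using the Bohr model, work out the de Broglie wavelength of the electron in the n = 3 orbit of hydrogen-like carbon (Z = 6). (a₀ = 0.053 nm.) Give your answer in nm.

The Bohr quantisation condition is nλ = 2πr_n.
r_n = n²a₀/Z = 0.080 nm
λ = 2πr_n/n = 2π·0.080/3 = 0.17 nm

0.17 nm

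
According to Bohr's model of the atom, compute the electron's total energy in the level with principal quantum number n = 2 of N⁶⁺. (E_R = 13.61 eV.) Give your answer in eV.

E_n = −E_R·Z²/n² = −13.61 × 7²/2² = -166.7 eV

-166.7 eV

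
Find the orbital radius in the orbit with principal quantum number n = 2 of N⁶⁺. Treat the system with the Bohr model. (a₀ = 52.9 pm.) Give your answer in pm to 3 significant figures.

r_n = n²a₀/Z = 2² × 52.9 / 7
    = 4 × 52.9 / 7 = 30.2 pm

30.2 pm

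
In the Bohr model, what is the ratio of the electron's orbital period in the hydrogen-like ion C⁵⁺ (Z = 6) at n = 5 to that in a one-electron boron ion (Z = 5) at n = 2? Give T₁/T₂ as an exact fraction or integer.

3125/288

T ∝ Z^-2 · n^3
T₁/T₂ = (6/5)^-2 · (5/2)^3 = 3125/288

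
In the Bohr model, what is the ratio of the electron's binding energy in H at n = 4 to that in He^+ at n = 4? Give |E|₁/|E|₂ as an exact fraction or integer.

|E| ∝ Z^2 · n^-2
|E|₁/|E|₂ = (1/2)^2 · (4/4)^-2 = 1/4

1/4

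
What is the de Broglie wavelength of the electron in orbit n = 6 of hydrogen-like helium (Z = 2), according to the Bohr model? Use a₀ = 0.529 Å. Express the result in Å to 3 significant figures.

The Bohr quantisation condition is nλ = 2πr_n.
r_n = n²a₀/Z = 9.52 Å
λ = 2πr_n/n = 2π·9.52/6 = 9.97 Å

9.97 Å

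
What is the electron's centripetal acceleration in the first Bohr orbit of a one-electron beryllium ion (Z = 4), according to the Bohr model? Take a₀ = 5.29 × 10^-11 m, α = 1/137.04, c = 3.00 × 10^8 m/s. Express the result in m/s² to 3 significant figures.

r = n²a₀/Z = 1.32 × 10^-11 m, v = Zαc/n = 8.76 × 10^6 m/s
a = v²/r = (8.76 × 10^6)² / 1.32 × 10^-11 = 5.80 × 10^24 m/s²

5.80 × 10^24 m/s²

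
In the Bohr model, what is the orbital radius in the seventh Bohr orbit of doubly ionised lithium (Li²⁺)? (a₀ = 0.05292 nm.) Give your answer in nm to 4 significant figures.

0.8644 nm

r_n = n²a₀/Z = 7² × 0.05292 / 3
    = 49 × 0.05292 / 3 = 0.8644 nm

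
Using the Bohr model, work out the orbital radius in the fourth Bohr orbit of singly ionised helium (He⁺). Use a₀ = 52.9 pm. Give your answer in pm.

r_n = n²a₀/Z = 4² × 52.9 / 2
    = 16 × 52.9 / 2 = 423 pm

423 pm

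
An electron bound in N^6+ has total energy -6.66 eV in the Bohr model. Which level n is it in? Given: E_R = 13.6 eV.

E_n = −E_R Z²/n² ⇒ n² = E_R Z²/(−E_n) = 13.6 × 7² / 6.66 ≈ 100.06
n = 10

10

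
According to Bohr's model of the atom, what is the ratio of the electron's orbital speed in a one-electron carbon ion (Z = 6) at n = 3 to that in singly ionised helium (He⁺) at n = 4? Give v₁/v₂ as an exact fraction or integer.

4

v ∝ Z^1 · n^-1
v₁/v₂ = (6/2)^1 · (3/4)^-1 = 4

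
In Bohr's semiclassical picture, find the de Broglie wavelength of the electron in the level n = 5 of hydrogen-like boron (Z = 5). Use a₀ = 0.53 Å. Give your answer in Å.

3.3 Å

The Bohr quantisation condition is nλ = 2πr_n.
r_n = n²a₀/Z = 2.6 Å
λ = 2πr_n/n = 2π·2.6/5 = 3.3 Å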